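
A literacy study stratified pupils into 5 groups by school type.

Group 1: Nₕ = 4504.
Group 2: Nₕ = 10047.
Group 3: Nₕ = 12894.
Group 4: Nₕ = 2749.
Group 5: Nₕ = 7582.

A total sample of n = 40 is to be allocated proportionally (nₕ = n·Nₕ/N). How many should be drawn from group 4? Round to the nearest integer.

3

N = 4504 + 10047 + 12894 + 2749 + 7582 = 37776.
n_4 = 40·2749/37776 = 2.911... → 3.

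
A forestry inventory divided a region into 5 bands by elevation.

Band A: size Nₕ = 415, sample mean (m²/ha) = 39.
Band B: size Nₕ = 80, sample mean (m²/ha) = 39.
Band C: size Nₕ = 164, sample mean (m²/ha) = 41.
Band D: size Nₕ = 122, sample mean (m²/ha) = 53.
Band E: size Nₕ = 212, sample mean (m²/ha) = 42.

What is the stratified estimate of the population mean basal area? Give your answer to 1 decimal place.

x̄_st = (Σ Nₕx̄ₕ) / (Σ Nₕ) = (415·39 + 80·39 + 164·41 + 122·53 + 212·42) / 993
= 41399 / 993 = 41.691... → 41.7.

41.7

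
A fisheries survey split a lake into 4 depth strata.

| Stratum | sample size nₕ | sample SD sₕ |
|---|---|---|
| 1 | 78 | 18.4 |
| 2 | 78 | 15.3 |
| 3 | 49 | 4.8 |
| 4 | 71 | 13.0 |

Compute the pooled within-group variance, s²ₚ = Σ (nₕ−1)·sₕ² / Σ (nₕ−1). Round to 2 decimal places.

209.67

Degrees of freedom: 77 + 77 + 48 + 70 = 272.
Σ(nₕ−1)sₕ² = 77·338.56 + 77·234.09 + 48·23.04 + 70·169 = 57029.97.
s²ₚ = 57029.97 / 272 = 209.6690... → 209.67.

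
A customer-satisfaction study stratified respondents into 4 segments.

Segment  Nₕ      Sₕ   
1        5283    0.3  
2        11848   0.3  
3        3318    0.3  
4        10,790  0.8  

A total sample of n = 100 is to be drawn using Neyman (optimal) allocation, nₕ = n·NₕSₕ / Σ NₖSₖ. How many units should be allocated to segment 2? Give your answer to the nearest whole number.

24

Σ NₕSₕ = 5283·0.3 + 11848·0.3 + 3318·0.3 + 10790·0.8 = 14766.7.
Share for 2: 3554.4/14766.7 = 0.24070.
n_2 = 100 × 0.24070 = 24.070... → 24.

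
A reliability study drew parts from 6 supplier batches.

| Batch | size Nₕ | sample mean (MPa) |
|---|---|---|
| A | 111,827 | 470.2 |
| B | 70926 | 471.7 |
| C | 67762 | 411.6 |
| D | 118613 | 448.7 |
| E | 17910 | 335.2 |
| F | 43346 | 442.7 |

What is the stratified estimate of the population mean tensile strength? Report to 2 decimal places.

x̄_st = (Σ Nₕx̄ₕ) / (Σ Nₕ) = (111827·470.2 + 70926·471.7 + 67762·411.6 + 118613·448.7 + 17910·335.2 + 43346·442.7) / 430384
= 192342048.1 / 430384 = 446.9080... → 446.91.

446.91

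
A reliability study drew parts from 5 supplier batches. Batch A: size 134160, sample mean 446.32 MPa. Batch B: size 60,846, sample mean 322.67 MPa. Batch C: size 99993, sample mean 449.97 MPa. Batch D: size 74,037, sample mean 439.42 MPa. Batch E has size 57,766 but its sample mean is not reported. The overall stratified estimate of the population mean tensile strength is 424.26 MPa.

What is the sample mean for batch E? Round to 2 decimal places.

416.10

N = 134160 + 60846 + 99993 + 74037 + 57766 = 426802.
Overall total = μ·N = 424.26·426802 = 181075016.52.
Subtract the known strata: 134160·446.32 + 60846·322.67 + 99993·449.97 + 74037·439.42 = 157038658.77.
Remaining total for batch E: 181075016.52 − 157038658.77 = 24036357.75.
Divide by its size: 24036357.75 / 57766 = 416.0987... → 416.10.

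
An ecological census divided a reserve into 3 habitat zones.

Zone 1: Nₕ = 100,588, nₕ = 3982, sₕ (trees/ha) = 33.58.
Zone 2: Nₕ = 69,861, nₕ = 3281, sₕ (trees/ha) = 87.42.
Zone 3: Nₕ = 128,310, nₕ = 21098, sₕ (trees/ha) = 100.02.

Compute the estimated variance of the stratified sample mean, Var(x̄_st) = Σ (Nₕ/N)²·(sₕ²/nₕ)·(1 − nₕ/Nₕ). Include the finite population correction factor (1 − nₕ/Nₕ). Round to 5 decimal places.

0.22529

N = 298759. Term for each stratum: Wₕ²sₕ²/nₕ·(1−nₕ/Nₕ).
Var(x̄_st) = 0.03082964 + 0.12138135 + 0.07307929 = 0.22529028 → 0.22529.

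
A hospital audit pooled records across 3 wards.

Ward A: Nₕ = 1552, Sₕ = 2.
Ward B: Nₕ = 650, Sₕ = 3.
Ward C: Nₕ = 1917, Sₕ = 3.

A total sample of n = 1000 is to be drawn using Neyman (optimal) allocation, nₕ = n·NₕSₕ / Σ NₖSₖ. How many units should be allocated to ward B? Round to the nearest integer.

A: NₕSₕ = 1552·2 = 3104
B: NₕSₕ = 650·3 = 1950
C: NₕSₕ = 1917·3 = 5751
Σ NₕSₕ = 10805.
n_B = 1000·1950/10805 = 180.472... → 180.

180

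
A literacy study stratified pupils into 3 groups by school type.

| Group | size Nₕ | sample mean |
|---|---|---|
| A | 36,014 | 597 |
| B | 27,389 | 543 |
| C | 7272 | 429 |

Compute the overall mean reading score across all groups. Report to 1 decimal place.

558.8

N = 70675; weights Wₕ = Nₕ/N = (0.5096, 0.3875, 0.1029).
x̄_st = Σ Wₕ·x̄ₕ = 0.5096·597 + 0.3875·543 + 0.1029·429 ≈ 558.787...
→ 558.8.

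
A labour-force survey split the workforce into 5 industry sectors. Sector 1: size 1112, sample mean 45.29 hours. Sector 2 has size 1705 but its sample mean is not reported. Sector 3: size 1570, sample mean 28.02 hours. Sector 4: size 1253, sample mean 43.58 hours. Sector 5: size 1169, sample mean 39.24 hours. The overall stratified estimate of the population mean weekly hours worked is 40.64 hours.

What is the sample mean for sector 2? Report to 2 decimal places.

48.03

Σ Nₕx̄ₕ = N·μ, so 1705·x̄_2 = 6809·40.64 − (1112·45.29 + 1570·28.02 + 1253·43.58 + 1169·39.24).
= 276717.76 − 194831.18 = 81886.58.
x̄_2 = 81886.58 / 1705 = 48.0273... → 48.03.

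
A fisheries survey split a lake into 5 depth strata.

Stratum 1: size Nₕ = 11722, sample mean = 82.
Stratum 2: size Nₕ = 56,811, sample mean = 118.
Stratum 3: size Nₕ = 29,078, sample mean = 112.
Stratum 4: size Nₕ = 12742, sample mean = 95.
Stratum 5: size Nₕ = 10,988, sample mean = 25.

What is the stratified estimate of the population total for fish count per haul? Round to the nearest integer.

12406828

Population total = Σ Nₕ·x̄ₕ (each stratum's size times its mean).
11722·82 + 56811·118 + 29078·112 + 12742·95 + 10988·25 = 961204 + 6703698 + 3256736 + 1210490 + 274700 = 12406828.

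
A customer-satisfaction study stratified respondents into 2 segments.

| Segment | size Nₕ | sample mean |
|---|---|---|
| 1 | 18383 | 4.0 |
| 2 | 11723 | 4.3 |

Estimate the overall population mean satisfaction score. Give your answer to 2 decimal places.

4.12

x̄_st = (Σ Nₕx̄ₕ) / (Σ Nₕ) = (18383·4.0 + 11723·4.3) / 30106
= 123940.9 / 30106 = 4.1168... → 4.12.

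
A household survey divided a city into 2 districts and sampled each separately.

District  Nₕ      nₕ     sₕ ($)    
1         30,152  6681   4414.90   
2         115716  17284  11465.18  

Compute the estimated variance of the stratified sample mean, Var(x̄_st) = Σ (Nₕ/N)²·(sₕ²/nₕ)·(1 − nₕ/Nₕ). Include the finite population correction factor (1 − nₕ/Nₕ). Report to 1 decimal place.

N = 145868; Wₕ = Nₕ/N.
district 1: (30152/145868)²·4414.90²/6681·(1 − 6681/30152) = 97.0349
district 2: (115716/145868)²·11465.18²/17284·(1 − 17284/115716) = 4071.2443
Sum = 4168.2792 → 4168.3.

4168.3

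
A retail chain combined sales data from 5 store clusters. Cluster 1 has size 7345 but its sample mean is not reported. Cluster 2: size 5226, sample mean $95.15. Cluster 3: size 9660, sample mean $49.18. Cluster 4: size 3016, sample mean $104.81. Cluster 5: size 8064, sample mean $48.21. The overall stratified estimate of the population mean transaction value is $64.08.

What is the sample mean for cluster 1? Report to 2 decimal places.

Σ Nₕx̄ₕ = N·μ, so 7345·x̄_1 = 33311·64.08 − (5226·95.15 + 9660·49.18 + 3016·104.81 + 8064·48.21).
= 2134568.88 − 1677205.1 = 457363.78.
x̄_1 = 457363.78 / 7345 = 62.2687... → 62.27.

62.27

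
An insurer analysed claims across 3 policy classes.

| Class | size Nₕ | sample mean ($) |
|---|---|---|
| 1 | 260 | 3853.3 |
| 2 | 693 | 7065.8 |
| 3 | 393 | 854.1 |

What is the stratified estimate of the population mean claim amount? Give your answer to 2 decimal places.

4631.59

N = 1346; weights Wₕ = Nₕ/N = (0.1932, 0.5149, 0.2920).
x̄_st = Σ Wₕ·x̄ₕ = 0.1932·3853.3 + 0.5149·7065.8 + 0.2920·854.1 ≈ 4631.5889...
→ 4631.59.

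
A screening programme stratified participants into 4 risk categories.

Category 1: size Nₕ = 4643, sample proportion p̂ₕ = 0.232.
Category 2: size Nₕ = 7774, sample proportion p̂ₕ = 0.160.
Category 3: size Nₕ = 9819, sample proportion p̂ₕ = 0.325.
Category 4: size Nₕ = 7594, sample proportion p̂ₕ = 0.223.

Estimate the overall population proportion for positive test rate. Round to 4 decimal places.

Wₕ = Nₕ/N with N = 29830: 0.1556, 0.2606, 0.3292, 0.2546.
p̂_st = 0.1556·0.232 + 0.2606·0.160 + 0.3292·0.325 + 0.2546·0.223 ≈ 0.241557... → 0.2416.

0.2416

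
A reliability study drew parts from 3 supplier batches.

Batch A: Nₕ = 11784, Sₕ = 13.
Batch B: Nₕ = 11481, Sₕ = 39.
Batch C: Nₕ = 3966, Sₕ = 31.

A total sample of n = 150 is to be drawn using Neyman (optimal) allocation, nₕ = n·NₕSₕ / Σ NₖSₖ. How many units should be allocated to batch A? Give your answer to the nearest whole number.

A: NₕSₕ = 11784·13 = 153192
B: NₕSₕ = 11481·39 = 447759
C: NₕSₕ = 3966·31 = 122946
Σ NₕSₕ = 723897.
n_A = 150·153192/723897 = 31.743... → 32.

32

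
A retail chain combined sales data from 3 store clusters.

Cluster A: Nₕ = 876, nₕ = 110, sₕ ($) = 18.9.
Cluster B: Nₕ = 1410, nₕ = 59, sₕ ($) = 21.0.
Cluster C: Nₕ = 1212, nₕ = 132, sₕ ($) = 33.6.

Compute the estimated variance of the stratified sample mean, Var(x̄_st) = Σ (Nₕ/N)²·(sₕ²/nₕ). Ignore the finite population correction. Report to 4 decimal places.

N = 3498; Wₕ = Nₕ/N.
cluster A: (876/3498)²·18.9²/110 = 0.2036571
cluster B: (1410/3498)²·21.0²/59 = 1.2144655
cluster C: (1212/3498)²·33.6²/132 = 1.0267631
Sum = 2.4448857 → 2.4449.

2.4449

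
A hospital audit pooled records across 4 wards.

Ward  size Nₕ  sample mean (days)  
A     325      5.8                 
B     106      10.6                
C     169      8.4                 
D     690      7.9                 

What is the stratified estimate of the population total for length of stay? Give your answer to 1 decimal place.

A: 325·5.8 = 1885
B: 106·10.6 = 1123.6
C: 169·8.4 = 1419.6
D: 690·7.9 = 5451
τ̂ = Σ Nₕx̄ₕ = 9879.2.

9879.2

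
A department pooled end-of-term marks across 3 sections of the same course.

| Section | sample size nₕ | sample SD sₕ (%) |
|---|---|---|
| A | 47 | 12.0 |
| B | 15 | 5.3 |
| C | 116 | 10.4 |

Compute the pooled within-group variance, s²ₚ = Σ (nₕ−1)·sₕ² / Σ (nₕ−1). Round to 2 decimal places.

111.18

A: (47−1)·12.0² = 46·144 = 6624
B: (15−1)·5.3² = 14·28.09 = 393.26
C: (116−1)·10.4² = 115·108.16 = 12438.4
Numerator = 19455.66; denominator = Σ(nₕ−1) = 175.
s²ₚ = 19455.66/175 = 111.1752 → 111.18.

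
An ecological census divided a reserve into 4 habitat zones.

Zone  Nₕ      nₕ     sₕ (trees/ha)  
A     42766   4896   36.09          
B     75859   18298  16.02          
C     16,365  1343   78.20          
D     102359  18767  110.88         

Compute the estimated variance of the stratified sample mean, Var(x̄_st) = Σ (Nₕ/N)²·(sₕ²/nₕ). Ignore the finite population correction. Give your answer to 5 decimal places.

0.15356

N = 237349; Wₕ = Nₕ/N.
zone A: (42766/237349)²·36.09²/4896 = 0.00863684
zone B: (75859/237349)²·16.02²/18298 = 0.00143272
zone C: (16365/237349)²·78.20²/1343 = 0.02164685
zone D: (102359/237349)²·110.88²/18767 = 0.12183970
Sum = 0.15355611 → 0.15356.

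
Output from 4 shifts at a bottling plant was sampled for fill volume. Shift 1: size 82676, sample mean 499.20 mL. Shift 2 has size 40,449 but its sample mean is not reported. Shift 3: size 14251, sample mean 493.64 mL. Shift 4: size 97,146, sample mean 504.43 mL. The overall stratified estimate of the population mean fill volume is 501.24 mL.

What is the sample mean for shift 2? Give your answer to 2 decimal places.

Σ Nₕx̄ₕ = N·μ, so 40449·x̄_2 = 234522·501.24 − (82676·499.20 + 14251·493.64 + 97146·504.43).
= 117551807.28 − 97310079.62 = 20241727.66.
x̄_2 = 20241727.66 / 40449 = 500.4259... → 500.43.

500.43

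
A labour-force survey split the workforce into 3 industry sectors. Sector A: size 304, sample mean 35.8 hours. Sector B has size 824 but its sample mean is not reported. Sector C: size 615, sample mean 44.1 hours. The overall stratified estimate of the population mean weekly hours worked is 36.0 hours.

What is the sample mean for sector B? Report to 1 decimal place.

30.0

Σ Nₕx̄ₕ = N·μ, so 824·x̄_B = 1743·36.0 − (304·35.8 + 615·44.1).
= 62748 − 38004.7 = 24743.3.
x̄_B = 24743.3 / 824 = 30.028... → 30.0.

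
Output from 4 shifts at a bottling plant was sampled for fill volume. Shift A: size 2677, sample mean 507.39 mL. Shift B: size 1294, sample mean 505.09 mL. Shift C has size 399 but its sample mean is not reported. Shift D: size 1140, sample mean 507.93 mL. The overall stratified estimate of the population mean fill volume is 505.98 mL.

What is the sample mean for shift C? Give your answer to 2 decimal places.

493.83

N = 2677 + 1294 + 399 + 1140 = 5510.
Overall total = μ·N = 505.98·5510 = 2787949.8.
Subtract the known strata: 2677·507.39 + 1294·505.09 + 1140·507.93 = 2590909.69.
Remaining total for shift C: 2787949.8 − 2590909.69 = 197040.11.
Divide by its size: 197040.11 / 399 = 493.8349... → 493.83.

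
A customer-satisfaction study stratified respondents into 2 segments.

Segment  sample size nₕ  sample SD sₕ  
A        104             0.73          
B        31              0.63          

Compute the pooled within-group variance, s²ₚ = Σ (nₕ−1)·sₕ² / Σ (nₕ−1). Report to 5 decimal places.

Degrees of freedom: 103 + 30 = 133.
Σ(nₕ−1)sₕ² = 103·0.5329 + 30·0.3969 = 66.7957.
s²ₚ = 66.7957 / 133 = 0.5022233... → 0.50222.

0.50222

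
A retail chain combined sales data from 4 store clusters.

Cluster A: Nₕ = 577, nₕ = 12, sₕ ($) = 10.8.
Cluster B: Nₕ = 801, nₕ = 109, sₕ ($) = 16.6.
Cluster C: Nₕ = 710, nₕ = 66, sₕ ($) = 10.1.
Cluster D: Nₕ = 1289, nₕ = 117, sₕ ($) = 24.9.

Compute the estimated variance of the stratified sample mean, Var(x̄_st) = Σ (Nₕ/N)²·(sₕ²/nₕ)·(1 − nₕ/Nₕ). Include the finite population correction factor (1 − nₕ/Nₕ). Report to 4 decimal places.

N = 3377; Wₕ = Nₕ/N.
cluster A: (577/3377)²·10.8²/12·(1 − 12/577) = 0.2778615
cluster B: (801/3377)²·16.6²/109·(1 − 109/801) = 0.1228757
cluster C: (710/3377)²·10.1²/66·(1 − 66/710) = 0.0619699
cluster D: (1289/3377)²·24.9²/117·(1 − 117/1289) = 0.7019905
Sum = 1.1646977 → 1.1647.

1.1647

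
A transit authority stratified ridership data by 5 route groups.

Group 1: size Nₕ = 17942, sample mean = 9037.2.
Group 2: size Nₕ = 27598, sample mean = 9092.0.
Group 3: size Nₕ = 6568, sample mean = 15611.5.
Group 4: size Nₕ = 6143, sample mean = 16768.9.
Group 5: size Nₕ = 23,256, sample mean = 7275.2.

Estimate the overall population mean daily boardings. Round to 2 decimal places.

9665.50

x̄_st = (Σ Nₕx̄ₕ) / (Σ Nₕ) = (17942·9037.2 + 27598·9092.0 + 6568·15611.5 + 6143·16768.9 + 23256·7275.2) / 81507
= 787806194.3 / 81507 = 9665.5035... → 9665.50.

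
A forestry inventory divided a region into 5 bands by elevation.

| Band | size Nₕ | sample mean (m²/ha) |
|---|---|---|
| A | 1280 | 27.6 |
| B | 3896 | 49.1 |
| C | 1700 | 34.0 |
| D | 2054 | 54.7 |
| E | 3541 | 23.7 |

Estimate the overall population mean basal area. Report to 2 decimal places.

N = 12471; weights Wₕ = Nₕ/N = (0.1026, 0.3124, 0.1363, 0.1647, 0.2839).
x̄_st = Σ Wₕ·x̄ₕ = 0.1026·27.6 + 0.3124·49.1 + 0.1363·34.0 + 0.1647·54.7 + 0.2839·23.7 ≈ 38.5452...
→ 38.55.

38.55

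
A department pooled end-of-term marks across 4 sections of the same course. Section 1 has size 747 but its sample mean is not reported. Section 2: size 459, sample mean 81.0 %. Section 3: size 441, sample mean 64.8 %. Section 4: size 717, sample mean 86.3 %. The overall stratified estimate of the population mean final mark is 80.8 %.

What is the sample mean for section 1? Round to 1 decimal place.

84.8

N = 747 + 459 + 441 + 717 = 2364.
Overall total = μ·N = 80.8·2364 = 191011.2.
Subtract the known strata: 459·81.0 + 441·64.8 + 717·86.3 = 127632.9.
Remaining total for section 1: 191011.2 − 127632.9 = 63378.3.
Divide by its size: 63378.3 / 747 = 84.844... → 84.8.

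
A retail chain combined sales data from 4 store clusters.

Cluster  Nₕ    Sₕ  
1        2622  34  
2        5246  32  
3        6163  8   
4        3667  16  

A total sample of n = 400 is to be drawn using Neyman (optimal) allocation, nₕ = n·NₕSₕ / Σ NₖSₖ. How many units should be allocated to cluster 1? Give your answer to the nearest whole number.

Σ NₕSₕ = 2622·34 + 5246·32 + 6163·8 + 3667·16 = 364996.
Share for 1: 89148/364996 = 0.24424.
n_1 = 400 × 0.24424 = 97.698... → 98.

98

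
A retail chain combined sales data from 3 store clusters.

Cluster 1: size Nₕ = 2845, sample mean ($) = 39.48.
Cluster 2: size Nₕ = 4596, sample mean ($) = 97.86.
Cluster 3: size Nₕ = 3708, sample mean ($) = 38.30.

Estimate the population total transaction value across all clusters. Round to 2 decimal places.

704101.56

Estimate total by summing Nₕ·x̄ₕ over strata.
2845·39.48 + 4596·97.86 + 3708·38.30 = 112320.6 + 449764.56 + 142016.4 = 704101.56.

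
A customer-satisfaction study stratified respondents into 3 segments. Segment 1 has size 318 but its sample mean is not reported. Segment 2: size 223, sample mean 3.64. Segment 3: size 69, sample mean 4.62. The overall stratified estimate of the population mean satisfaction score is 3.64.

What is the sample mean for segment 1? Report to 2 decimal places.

3.43

Σ Nₕx̄ₕ = N·μ, so 318·x̄_1 = 610·3.64 − (223·3.64 + 69·4.62).
= 2220.4 − 1130.5 = 1089.9.
x̄_1 = 1089.9 / 318 = 3.4274... → 3.43.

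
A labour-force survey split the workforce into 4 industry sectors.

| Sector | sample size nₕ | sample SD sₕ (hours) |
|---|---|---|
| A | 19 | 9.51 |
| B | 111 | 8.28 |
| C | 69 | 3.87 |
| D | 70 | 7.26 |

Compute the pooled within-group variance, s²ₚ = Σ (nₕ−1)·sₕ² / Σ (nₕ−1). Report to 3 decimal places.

A: (19−1)·9.51² = 18·90.4401 = 1627.9218
B: (111−1)·8.28² = 110·68.5584 = 7541.424
C: (69−1)·3.87² = 68·14.9769 = 1018.4292
D: (70−1)·7.26² = 69·52.7076 = 3636.8244
Numerator = 13824.5994; denominator = Σ(nₕ−1) = 265.
s²ₚ = 13824.5994/265 = 52.16830... → 52.168.

52.168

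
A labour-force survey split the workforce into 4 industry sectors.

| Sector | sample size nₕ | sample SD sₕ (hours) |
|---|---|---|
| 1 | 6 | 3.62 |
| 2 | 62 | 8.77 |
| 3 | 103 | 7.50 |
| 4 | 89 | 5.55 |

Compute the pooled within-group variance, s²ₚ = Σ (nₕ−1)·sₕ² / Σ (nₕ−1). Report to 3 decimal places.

51.583

1: (6−1)·3.62² = 5·13.1044 = 65.522
2: (62−1)·8.77² = 61·76.9129 = 4691.6869
3: (103−1)·7.50² = 102·56.25 = 5737.5
4: (89−1)·5.55² = 88·30.8025 = 2710.62
Numerator = 13205.3289; denominator = Σ(nₕ−1) = 256.
s²ₚ = 13205.3289/256 = 51.58332... → 51.583.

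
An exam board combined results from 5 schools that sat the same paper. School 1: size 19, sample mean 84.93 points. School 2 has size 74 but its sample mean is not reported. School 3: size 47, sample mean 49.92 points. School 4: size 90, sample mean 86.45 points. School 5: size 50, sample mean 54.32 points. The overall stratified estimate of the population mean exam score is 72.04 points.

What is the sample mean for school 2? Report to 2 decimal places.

77.23

N = 19 + 74 + 47 + 90 + 50 = 280.
Overall total = μ·N = 72.04·280 = 20171.2.
Subtract the known strata: 19·84.93 + 47·49.92 + 90·86.45 + 50·54.32 = 14456.41.
Remaining total for school 2: 20171.2 − 14456.41 = 5714.79.
Divide by its size: 5714.79 / 74 = 77.2269... → 77.23.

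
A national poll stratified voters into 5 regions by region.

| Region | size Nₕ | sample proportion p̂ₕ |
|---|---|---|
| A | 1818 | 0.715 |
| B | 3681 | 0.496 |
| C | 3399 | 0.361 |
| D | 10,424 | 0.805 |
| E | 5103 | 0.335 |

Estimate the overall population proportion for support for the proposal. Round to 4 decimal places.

N = 1818 + 3681 + 3399 + 10424 + 5103 = 24425.
Overall proportion = Σ (Nₕ/N)·p̂ₕ.
Σ Nₕp̂ₕ = 1299.87 + 1825.776 + 1227.039 + 8391.32 + 1709.505 = 14453.51.
14453.51 / 24425 = 0.591751... → 0.5918.

0.5918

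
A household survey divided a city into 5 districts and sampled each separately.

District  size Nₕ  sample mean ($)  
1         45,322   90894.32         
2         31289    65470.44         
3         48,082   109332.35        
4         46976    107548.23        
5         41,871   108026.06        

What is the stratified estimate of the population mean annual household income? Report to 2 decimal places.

98343.54

x̄_st = (Σ Nₕx̄ₕ) / (Σ Nₕ) = (45322·90894.32 + 31289·65470.44 + 48082·109332.35 + 46976·107548.23 + 41871·108026.06) / 213540
= 21000279831.64 / 213540 = 98343.5414... → 98343.54.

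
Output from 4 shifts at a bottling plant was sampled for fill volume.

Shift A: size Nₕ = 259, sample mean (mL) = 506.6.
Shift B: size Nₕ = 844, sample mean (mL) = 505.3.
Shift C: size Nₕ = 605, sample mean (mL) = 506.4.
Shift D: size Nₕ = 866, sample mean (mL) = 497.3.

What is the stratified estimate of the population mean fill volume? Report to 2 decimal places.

503.00

N = 2574; weights Wₕ = Nₕ/N = (0.1006, 0.3279, 0.2350, 0.3364).
x̄_st = Σ Wₕ·x̄ₕ = 0.1006·506.6 + 0.3279·505.3 + 0.2350·506.4 + 0.3364·497.3 ≈ 502.9978...
→ 503.00.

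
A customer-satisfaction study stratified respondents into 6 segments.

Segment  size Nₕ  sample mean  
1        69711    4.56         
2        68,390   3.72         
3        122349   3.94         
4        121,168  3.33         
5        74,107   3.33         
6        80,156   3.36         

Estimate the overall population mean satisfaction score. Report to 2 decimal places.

x̄_st = (Σ Nₕx̄ₕ) / (Σ Nₕ) = (69711·4.56 + 68390·3.72 + 122349·3.94 + 121168·3.33 + 74107·3.33 + 80156·3.36) / 535881
= 1973937.93 / 535881 = 3.6835... → 3.68.

3.68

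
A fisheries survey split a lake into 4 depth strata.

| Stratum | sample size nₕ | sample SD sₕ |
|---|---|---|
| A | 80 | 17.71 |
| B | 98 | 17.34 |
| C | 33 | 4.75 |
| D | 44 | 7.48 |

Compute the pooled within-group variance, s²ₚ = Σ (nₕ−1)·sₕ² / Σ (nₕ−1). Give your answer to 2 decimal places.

227.38

A: (80−1)·17.71² = 79·313.6441 = 24777.8839
B: (98−1)·17.34² = 97·300.6756 = 29165.5332
C: (33−1)·4.75² = 32·22.5625 = 722
D: (44−1)·7.48² = 43·55.9504 = 2405.8672
Numerator = 57071.2843; denominator = Σ(nₕ−1) = 251.
s²ₚ = 57071.2843/251 = 227.3756... → 227.38.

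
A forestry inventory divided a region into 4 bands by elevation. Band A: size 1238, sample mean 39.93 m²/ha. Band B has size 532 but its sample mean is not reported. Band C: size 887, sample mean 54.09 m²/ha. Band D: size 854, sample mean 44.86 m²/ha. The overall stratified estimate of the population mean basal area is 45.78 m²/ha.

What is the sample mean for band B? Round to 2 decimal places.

47.01

Σ Nₕx̄ₕ = N·μ, so 532·x̄_B = 3511·45.78 − (1238·39.93 + 887·54.09 + 854·44.86).
= 160733.58 − 135721.61 = 25011.97.
x̄_B = 25011.97 / 532 = 47.0150... → 47.01.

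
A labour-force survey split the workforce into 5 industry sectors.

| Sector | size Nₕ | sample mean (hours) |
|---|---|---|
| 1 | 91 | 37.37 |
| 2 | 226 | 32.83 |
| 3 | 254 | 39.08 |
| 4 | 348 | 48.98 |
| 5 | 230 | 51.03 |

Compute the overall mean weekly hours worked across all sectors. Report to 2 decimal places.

43.11

N = 1149; weights Wₕ = Nₕ/N = (0.0792, 0.1967, 0.2211, 0.3029, 0.2002).
x̄_st = Σ Wₕ·x̄ₕ = 0.0792·37.37 + 0.1967·32.83 + 0.2211·39.08 + 0.3029·48.98 + 0.2002·51.03 ≈ 43.1058...
→ 43.11.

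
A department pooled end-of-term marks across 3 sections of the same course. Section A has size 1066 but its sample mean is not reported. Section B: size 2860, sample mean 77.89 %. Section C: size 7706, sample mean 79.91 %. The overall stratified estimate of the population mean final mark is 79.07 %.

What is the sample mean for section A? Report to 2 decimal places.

76.16

Σ Nₕx̄ₕ = N·μ, so 1066·x̄_A = 11632·79.07 − (2860·77.89 + 7706·79.91).
= 919742.24 − 838551.86 = 81190.38.
x̄_A = 81190.38 / 1066 = 76.1636... → 76.16.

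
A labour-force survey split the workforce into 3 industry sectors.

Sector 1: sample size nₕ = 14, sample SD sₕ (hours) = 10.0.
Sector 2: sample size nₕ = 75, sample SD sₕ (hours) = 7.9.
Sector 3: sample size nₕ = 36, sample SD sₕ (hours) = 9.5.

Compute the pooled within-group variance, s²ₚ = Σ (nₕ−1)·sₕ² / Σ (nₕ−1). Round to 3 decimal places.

Degrees of freedom: 13 + 74 + 35 = 122.
Σ(nₕ−1)sₕ² = 13·100 + 74·62.41 + 35·90.25 = 9077.09.
s²ₚ = 9077.09 / 122 = 74.40238... → 74.402.

74.402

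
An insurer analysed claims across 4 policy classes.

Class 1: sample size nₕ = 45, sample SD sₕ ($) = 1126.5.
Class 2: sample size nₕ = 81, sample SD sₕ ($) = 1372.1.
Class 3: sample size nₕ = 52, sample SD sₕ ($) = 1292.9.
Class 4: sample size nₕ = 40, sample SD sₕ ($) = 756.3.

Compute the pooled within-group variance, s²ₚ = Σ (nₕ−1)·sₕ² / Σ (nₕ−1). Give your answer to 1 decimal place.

1: (45−1)·1126.5² = 44·1269002.25 = 55836099
2: (81−1)·1372.1² = 80·1882658.41 = 150612672.8
3: (52−1)·1292.9² = 51·1671590.41 = 85251110.91
4: (40−1)·756.3² = 39·571989.69 = 22307597.91
Numerator = 314007480.62; denominator = Σ(nₕ−1) = 214.
s²ₚ = 314007480.62/214 = 1467324.676... → 1467324.7.

1467324.7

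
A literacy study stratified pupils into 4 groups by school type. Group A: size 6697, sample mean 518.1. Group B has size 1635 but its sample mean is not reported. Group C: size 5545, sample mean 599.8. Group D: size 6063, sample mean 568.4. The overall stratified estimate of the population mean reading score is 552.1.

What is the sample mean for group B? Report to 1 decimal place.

469.1

Σ Nₕx̄ₕ = N·μ, so 1635·x̄_B = 19940·552.1 − (6697·518.1 + 5545·599.8 + 6063·568.4).
= 11008874 − 10241815.9 = 767058.1.
x̄_B = 767058.1 / 1635 = 469.149... → 469.1.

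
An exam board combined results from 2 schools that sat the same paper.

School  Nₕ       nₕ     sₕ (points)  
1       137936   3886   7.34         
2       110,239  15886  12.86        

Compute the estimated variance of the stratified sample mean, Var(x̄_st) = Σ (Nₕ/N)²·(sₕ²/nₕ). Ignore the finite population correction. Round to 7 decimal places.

N = 248175; Wₕ = Nₕ/N.
school 1: (137936/248175)²·7.34²/3886 = 0.0042828071
school 2: (110239/248175)²·12.86²/15886 = 0.0020541013
Sum = 0.0063369084 → 0.0063369.

0.0063369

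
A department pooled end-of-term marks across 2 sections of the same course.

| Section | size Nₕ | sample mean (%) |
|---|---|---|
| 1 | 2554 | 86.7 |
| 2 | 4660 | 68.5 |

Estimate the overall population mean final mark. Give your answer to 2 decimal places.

N = 7214; weights Wₕ = Nₕ/N = (0.3540, 0.6460).
x̄_st = Σ Wₕ·x̄ₕ = 0.3540·86.7 + 0.6460·68.5 ≈ 74.9434...
→ 74.94.

74.94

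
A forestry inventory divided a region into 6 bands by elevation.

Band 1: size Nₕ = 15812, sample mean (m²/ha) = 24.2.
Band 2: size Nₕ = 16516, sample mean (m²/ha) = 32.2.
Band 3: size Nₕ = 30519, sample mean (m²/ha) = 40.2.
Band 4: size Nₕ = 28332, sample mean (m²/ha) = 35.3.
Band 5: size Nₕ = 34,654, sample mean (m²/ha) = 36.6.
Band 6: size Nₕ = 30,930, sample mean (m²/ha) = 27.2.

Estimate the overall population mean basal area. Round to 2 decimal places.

N = 156763; weights Wₕ = Nₕ/N = (0.1009, 0.1054, 0.1947, 0.1807, 0.2211, 0.1973).
x̄_st = Σ Wₕ·x̄ₕ = 0.1009·24.2 + 0.1054·32.2 + 0.1947·40.2 + 0.1807·35.3 + 0.2211·36.6 + 0.1973·27.2 ≈ 33.4969...
→ 33.50.

33.50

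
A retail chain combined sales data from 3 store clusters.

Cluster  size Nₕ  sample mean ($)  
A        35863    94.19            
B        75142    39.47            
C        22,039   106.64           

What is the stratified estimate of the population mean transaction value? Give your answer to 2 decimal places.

65.35

x̄_st = (Σ Nₕx̄ₕ) / (Σ Nₕ) = (35863·94.19 + 75142·39.47 + 22039·106.64) / 133044
= 8694029.67 / 133044 = 65.3470... → 65.35.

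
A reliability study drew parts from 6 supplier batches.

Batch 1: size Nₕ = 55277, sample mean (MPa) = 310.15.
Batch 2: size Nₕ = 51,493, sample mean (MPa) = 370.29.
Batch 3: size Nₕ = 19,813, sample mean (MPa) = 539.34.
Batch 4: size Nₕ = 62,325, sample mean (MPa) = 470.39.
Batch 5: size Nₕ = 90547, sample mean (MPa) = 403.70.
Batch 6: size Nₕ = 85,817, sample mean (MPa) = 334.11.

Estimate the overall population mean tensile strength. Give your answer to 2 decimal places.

387.22

N = 55277 + 51493 + 19813 + 62325 + 90547 + 85817 = 365272.
The stratified mean weights each stratum mean by its population share Nₕ/N.
Σ Nₕx̄ₕ = 55277·310.15 + 51493·370.29 + 19813·539.34 + 62325·470.39 + 90547·403.70 + 85817·334.11 = 17144161.55 + 19067342.97 + 10685943.42 + 29317056.75 + 36553823.9 + 28672317.87 = 141440646.46.
Divide by N: 141440646.46 / 365272 = 387.2201... → 387.22.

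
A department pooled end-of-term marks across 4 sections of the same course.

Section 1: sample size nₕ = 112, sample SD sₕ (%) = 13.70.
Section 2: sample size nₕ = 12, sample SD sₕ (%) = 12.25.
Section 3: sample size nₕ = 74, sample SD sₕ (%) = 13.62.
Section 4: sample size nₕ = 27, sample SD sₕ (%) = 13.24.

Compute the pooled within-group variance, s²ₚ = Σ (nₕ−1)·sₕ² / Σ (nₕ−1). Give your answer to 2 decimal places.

183.64

1: (112−1)·13.70² = 111·187.69 = 20833.59
2: (12−1)·12.25² = 11·150.0625 = 1650.6875
3: (74−1)·13.62² = 73·185.5044 = 13541.8212
4: (27−1)·13.24² = 26·175.2976 = 4557.7376
Numerator = 40583.8363; denominator = Σ(nₕ−1) = 221.
s²ₚ = 40583.8363/221 = 183.6373... → 183.64.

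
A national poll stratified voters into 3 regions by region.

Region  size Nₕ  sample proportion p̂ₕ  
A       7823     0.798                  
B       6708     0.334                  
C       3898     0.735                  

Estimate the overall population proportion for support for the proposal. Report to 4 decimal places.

0.6158

N = 7823 + 6708 + 3898 = 18429.
Overall proportion = Σ (Nₕ/N)·p̂ₕ.
Σ Nₕp̂ₕ = 6242.754 + 2240.472 + 2865.03 = 11348.256.
11348.256 / 18429 = 0.615783... → 0.6158.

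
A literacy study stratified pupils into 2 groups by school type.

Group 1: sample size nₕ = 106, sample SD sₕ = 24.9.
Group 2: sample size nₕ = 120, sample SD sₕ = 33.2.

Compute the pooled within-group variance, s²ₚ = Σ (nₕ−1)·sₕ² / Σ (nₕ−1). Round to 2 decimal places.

876.19

Degrees of freedom: 105 + 119 = 224.
Σ(nₕ−1)sₕ² = 105·620.01 + 119·1102.24 = 196267.61.
s²ₚ = 196267.61 / 224 = 876.1947... → 876.19.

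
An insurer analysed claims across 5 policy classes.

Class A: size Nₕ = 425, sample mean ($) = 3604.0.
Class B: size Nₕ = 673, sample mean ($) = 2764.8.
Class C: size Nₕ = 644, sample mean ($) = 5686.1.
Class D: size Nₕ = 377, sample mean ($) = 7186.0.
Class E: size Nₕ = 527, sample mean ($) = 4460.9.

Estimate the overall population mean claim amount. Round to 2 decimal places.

4578.34

N = 2646; weights Wₕ = Nₕ/N = (0.1606, 0.2543, 0.2434, 0.1425, 0.1992).
x̄_st = Σ Wₕ·x̄ₕ = 0.1606·3604.0 + 0.2543·2764.8 + 0.2434·5686.1 + 0.1425·7186.0 + 0.1992·4460.9 ≈ 4578.3353...
→ 4578.34.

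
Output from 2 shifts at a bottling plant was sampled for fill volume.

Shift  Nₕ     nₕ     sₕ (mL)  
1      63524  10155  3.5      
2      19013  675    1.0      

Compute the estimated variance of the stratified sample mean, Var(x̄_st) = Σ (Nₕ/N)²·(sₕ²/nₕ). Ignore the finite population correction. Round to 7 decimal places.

0.0007932

N = 82537; Wₕ = Nₕ/N.
shift 1: (63524/82537)²·3.5²/10155 = 0.0007145530
shift 2: (19013/82537)²·1.0²/675 = 0.0000786140
Sum = 0.0007931671 → 0.0007932.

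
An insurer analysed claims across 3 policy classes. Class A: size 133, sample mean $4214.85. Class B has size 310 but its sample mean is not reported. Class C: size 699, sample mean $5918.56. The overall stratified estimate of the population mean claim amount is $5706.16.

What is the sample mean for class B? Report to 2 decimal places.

5867.05

Σ Nₕx̄ₕ = N·μ, so 310·x̄_B = 1142·5706.16 − (133·4214.85 + 699·5918.56).
= 6516434.72 − 4697648.49 = 1818786.23.
x̄_B = 1818786.23 / 310 = 5867.0524... → 5867.05.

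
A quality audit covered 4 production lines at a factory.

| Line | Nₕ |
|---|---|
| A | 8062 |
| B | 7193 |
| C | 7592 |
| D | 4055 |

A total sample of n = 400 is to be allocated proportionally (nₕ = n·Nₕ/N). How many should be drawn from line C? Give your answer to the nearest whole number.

Share of line C = 7592/26902 = 0.28221.
Allocate 400 × 0.28221 = 112.884... → 113.

113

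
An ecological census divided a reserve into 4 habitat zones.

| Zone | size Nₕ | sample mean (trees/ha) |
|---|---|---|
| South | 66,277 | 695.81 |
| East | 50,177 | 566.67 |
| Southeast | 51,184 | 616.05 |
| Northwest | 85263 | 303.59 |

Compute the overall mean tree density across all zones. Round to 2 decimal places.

N = 252901; weights Wₕ = Nₕ/N = (0.2621, 0.1984, 0.2024, 0.3371).
x̄_st = Σ Wₕ·x̄ₕ = 0.2621·695.81 + 0.1984·566.67 + 0.2024·616.05 + 0.3371·303.59 ≈ 521.8125...
→ 521.81.

521.81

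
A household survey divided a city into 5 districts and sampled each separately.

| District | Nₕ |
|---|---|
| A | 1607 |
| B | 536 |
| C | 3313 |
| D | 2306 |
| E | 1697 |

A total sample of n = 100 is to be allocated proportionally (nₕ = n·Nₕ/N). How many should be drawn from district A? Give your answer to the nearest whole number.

Share of district A = 1607/9459 = 0.16989.
Allocate 100 × 0.16989 = 16.989... → 17.

17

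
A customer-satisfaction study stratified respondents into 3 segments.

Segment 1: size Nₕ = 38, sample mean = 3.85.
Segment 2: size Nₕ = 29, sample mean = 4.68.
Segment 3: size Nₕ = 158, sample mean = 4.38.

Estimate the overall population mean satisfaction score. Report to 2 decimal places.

N = 225; weights Wₕ = Nₕ/N = (0.1689, 0.1289, 0.7022).
x̄_st = Σ Wₕ·x̄ₕ = 0.1689·3.85 + 0.1289·4.68 + 0.7022·4.38 ≈ 4.3292...
→ 4.33.

4.33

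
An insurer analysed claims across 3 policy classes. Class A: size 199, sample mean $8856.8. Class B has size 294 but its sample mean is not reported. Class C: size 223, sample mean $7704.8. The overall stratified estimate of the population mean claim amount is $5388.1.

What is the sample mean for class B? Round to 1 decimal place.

1283.0

N = 199 + 294 + 223 = 716.
Overall total = μ·N = 5388.1·716 = 3857879.6.
Subtract the known strata: 199·8856.8 + 223·7704.8 = 3480673.6.
Remaining total for class B: 3857879.6 − 3480673.6 = 377206.
Divide by its size: 377206 / 294 = 1283.014... → 1283.0.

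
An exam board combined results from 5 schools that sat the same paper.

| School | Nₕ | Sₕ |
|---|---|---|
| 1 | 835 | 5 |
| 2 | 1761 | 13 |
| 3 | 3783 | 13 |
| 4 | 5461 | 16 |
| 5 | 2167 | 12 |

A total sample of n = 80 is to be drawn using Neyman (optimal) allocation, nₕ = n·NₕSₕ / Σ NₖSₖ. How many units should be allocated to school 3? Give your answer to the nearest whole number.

21

1: NₕSₕ = 835·5 = 4175
2: NₕSₕ = 1761·13 = 22893
3: NₕSₕ = 3783·13 = 49179
4: NₕSₕ = 5461·16 = 87376
5: NₕSₕ = 2167·12 = 26004
Σ NₕSₕ = 189627.
n_3 = 80·49179/189627 = 20.748... → 21.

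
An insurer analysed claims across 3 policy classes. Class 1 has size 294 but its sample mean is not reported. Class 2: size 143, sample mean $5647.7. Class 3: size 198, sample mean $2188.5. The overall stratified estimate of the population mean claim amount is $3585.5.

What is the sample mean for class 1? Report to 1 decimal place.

N = 294 + 143 + 198 = 635.
Overall total = μ·N = 3585.5·635 = 2276792.5.
Subtract the known strata: 143·5647.7 + 198·2188.5 = 1240944.1.
Remaining total for class 1: 2276792.5 − 1240944.1 = 1035848.4.
Divide by its size: 1035848.4 / 294 = 3523.294... → 3523.3.

3523.3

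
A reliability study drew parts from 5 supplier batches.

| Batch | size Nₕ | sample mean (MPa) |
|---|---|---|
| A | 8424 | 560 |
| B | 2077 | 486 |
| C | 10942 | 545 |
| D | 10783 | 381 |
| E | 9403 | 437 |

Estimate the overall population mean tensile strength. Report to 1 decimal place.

N = 8424 + 2077 + 10942 + 10783 + 9403 = 41629.
Weight each subgroup mean by Nₕ/N and sum.
Σ Nₕx̄ₕ = 8424·560 + 2077·486 + 10942·545 + 10783·381 + 9403·437 = 4717440 + 1009422 + 5963390 + 4108323 + 4109111 = 19907686.
Divide by N: 19907686 / 41629 = 478.217... → 478.2.

478.2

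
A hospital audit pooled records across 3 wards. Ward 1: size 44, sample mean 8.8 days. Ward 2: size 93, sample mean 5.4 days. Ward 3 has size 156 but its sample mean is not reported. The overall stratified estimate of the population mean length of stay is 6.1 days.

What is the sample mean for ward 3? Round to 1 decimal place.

5.8

N = 44 + 93 + 156 = 293.
Overall total = μ·N = 6.1·293 = 1787.3.
Subtract the known strata: 44·8.8 + 93·5.4 = 889.4.
Remaining total for ward 3: 1787.3 − 889.4 = 897.9.
Divide by its size: 897.9 / 156 = 5.756... → 5.8.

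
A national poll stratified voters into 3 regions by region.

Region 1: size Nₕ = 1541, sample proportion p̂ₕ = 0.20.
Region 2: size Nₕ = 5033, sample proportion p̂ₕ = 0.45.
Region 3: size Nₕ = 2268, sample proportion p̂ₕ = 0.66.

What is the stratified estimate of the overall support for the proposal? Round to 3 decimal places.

0.460

Wₕ = Nₕ/N with N = 8842: 0.1743, 0.5692, 0.2565.
p̂_st = 0.1743·0.20 + 0.5692·0.45 + 0.2565·0.66 ≈ 0.46030... → 0.460.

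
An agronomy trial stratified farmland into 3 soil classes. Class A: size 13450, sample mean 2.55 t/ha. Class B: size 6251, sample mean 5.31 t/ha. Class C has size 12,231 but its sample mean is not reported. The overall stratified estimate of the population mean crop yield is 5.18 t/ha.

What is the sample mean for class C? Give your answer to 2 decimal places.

8.01

N = 13450 + 6251 + 12231 = 31932.
Overall total = μ·N = 5.18·31932 = 165407.76.
Subtract the known strata: 13450·2.55 + 6251·5.31 = 67490.31.
Remaining total for class C: 165407.76 − 67490.31 = 97917.45.
Divide by its size: 97917.45 / 12231 = 8.0057... → 8.01.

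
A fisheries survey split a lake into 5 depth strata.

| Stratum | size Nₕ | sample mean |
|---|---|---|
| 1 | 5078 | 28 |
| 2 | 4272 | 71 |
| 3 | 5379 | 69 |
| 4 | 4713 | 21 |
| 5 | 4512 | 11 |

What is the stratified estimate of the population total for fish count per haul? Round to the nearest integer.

Estimate total by summing Nₕ·x̄ₕ over strata.
5078·28 + 4272·71 + 5379·69 + 4713·21 + 4512·11 = 142184 + 303312 + 371151 + 98973 + 49632 = 965252.

965252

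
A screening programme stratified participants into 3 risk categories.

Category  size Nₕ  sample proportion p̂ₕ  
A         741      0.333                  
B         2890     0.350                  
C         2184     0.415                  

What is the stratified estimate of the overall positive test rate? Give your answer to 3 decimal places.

N = 741 + 2890 + 2184 = 5815.
Overall proportion = Σ (Nₕ/N)·p̂ₕ.
Σ Nₕp̂ₕ = 246.753 + 1011.5 + 906.36 = 2164.613.
2164.613 / 5815 = 0.37225... → 0.372.

0.372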